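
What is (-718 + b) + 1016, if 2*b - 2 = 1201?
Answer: 1799/2 ≈ 899.50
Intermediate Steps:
b = 1203/2 (b = 1 + (½)*1201 = 1 + 1201/2 = 1203/2 ≈ 601.50)
(-718 + b) + 1016 = (-718 + 1203/2) + 1016 = -233/2 + 1016 = 1799/2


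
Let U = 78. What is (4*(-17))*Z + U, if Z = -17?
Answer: 1234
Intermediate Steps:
(4*(-17))*Z + U = (4*(-17))*(-17) + 78 = -68*(-17) + 78 = 1156 + 78 = 1234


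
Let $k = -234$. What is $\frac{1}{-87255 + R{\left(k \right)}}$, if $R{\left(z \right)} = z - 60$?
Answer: $- \frac{1}{87549} \approx -1.1422 \cdot 10^{-5}$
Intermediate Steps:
$R{\left(z \right)} = -60 + z$ ($R{\left(z \right)} = z - 60 = -60 + z$)
$\frac{1}{-87255 + R{\left(k \right)}} = \frac{1}{-87255 - 294} = \frac{1}{-87549} = - \frac{1}{87549}$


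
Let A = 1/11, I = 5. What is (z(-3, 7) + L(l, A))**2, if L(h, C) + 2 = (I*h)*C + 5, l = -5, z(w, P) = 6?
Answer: 5476/121 ≈ 45.256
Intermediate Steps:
A = 1/11 ≈ 0.090909
L(h, C) = 3 + 5*C*h (L(h, C) = -2 + ((5*h)*C + 5) = -2 + (5*C*h + 5) = -2 + (5 + 5*C*h) = 3 + 5*C*h)
(z(-3, 7) + L(l, A))**2 = (6 + (3 + 5*(1/11)*(-5)))**2 = (6 + (3 - 25/11))**2 = (6 + 8/11)**2 = (74/11)**2 = 5476/121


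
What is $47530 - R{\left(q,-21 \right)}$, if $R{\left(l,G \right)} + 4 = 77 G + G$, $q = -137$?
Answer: $49172$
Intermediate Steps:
$R{\left(l,G \right)} = -4 + 78 G$ ($R{\left(l,G \right)} = -4 + \left(77 G + G\right) = -4 + 78 G$)
$47530 - R{\left(q,-21 \right)} = 47530 - \left(-4 + 78 \left(-21\right)\right) = 47530 - \left(-4 - 1638\right) = 47530 - -1642 = 47530 + 1642 = 49172$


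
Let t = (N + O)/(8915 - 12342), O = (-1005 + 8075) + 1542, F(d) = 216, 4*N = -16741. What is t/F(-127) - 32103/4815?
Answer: -10571103421/1584096480 ≈ -6.6733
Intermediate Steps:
N = -16741/4 (N = (1/4)*(-16741) = -16741/4 ≈ -4185.3)
O = 8612 (O = 7070 + 1542 = 8612)
t = -17707/13708 (t = (-16741/4 + 8612)/(8915 - 12342) = (17707/4)/(-3427) = (17707/4)*(-1/3427) = -17707/13708 ≈ -1.2917)
t/F(-127) - 32103/4815 = -17707/13708/216 - 32103/4815 = -17707/13708*1/216 - 32103*1/4815 = -17707/2960928 - 3567/535 = -10571103421/1584096480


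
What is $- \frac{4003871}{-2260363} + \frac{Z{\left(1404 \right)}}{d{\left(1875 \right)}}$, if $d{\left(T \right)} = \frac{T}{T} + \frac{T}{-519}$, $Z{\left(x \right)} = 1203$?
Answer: $- \frac{468614737505}{1021684076} \approx -458.67$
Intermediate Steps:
$d{\left(T \right)} = 1 - \frac{T}{519}$ ($d{\left(T \right)} = 1 + T \left(- \frac{1}{519}\right) = 1 - \frac{T}{519}$)
$- \frac{4003871}{-2260363} + \frac{Z{\left(1404 \right)}}{d{\left(1875 \right)}} = - \frac{4003871}{-2260363} + \frac{1203}{1 - \frac{625}{173}} = \left(-4003871\right) \left(- \frac{1}{2260363}\right) + \frac{1203}{1 - \frac{625}{173}} = \frac{4003871}{2260363} + \frac{1203}{- \frac{452}{173}} = \frac{4003871}{2260363} + 1203 \left(- \frac{173}{452}\right) = \frac{4003871}{2260363} - \frac{208119}{452} = - \frac{468614737505}{1021684076}$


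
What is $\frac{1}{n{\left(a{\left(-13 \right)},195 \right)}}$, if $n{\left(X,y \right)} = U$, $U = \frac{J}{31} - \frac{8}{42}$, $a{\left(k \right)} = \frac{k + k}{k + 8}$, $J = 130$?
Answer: $\frac{651}{2606} \approx 0.24981$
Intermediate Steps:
$a{\left(k \right)} = \frac{2 k}{8 + k}$
$U = \frac{2606}{651}$ ($U = \frac{130}{31} - \frac{8}{42} = 130 \cdot \frac{1}{31} - \frac{4}{21} = \frac{130}{31} - \frac{4}{21} = \frac{2606}{651} \approx 4.0031$)
$n{\left(X,y \right)} = \frac{2606}{651}$
$\frac{1}{n{\left(a{\left(-13 \right)},195 \right)}} = \frac{1}{\frac{2606}{651}} = \frac{651}{2606}$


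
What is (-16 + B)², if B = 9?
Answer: 49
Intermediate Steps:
(-16 + B)² = (-16 + 9)² = (-7)² = 49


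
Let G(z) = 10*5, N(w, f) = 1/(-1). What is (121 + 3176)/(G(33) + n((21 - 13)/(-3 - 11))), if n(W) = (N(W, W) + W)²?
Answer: 53851/857 ≈ 62.837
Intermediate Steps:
N(w, f) = -1
G(z) = 50
n(W) = (-1 + W)²
(121 + 3176)/(G(33) + n((21 - 13)/(-3 - 11))) = (121 + 3176)/(50 + (-1 + (21 - 13)/(-3 - 11))²) = 3297/(50 + (-1 + 8/(-14))²) = 3297/(50 + (-1 + 8*(-1/14))²) = 3297/(50 + (-1 - 4/7)²) = 3297/(50 + (-11/7)²) = 3297/(50 + 121/49) = 3297/(2571/49) = 3297*(49/2571) = 53851/857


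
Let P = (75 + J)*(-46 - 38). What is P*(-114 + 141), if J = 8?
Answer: -188244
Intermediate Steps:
P = -6972 (P = (75 + 8)*(-46 - 38) = 83*(-84) = -6972)
P*(-114 + 141) = -6972*(-114 + 141) = -6972*27 = -188244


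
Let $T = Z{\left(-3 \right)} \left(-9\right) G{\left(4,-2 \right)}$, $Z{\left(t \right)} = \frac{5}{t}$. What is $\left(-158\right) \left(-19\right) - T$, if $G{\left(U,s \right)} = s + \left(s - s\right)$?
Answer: $3032$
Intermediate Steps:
$G{\left(U,s \right)} = s$ ($G{\left(U,s \right)} = s + 0 = s$)
$T = -30$ ($T = \frac{5}{-3} \left(-9\right) \left(-2\right) = 5 \left(- \frac{1}{3}\right) \left(-9\right) \left(-2\right) = \left(- \frac{5}{3}\right) \left(-9\right) \left(-2\right) = 15 \left(-2\right) = -30$)
$\left(-158\right) \left(-19\right) - T = \left(-158\right) \left(-19\right) - -30 = 3002 + 30 = 3032$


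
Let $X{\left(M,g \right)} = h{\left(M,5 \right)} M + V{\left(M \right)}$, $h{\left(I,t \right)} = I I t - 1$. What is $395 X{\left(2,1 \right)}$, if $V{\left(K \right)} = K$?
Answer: $15800$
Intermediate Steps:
$h{\left(I,t \right)} = -1 + t I^{2}$ ($h{\left(I,t \right)} = I^{2} t - 1 = t I^{2} - 1 = -1 + t I^{2}$)
$X{\left(M,g \right)} = M + M \left(-1 + 5 M^{2}\right)$ ($X{\left(M,g \right)} = \left(-1 + 5 M^{2}\right) M + M = M \left(-1 + 5 M^{2}\right) + M = M + M \left(-1 + 5 M^{2}\right)$)
$395 X{\left(2,1 \right)} = 395 \cdot 5 \cdot 2^{3} = 395 \cdot 5 \cdot 8 = 395 \cdot 40 = 15800$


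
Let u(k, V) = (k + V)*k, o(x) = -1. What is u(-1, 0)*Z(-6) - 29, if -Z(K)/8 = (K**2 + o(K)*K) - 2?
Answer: -349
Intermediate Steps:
Z(K) = 16 - 8*K**2 + 8*K (Z(K) = -8*((K**2 - K) - 2) = -8*(-2 + K**2 - K) = 16 - 8*K**2 + 8*K)
u(k, V) = k*(V + k) (u(k, V) = (V + k)*k = k*(V + k))
u(-1, 0)*Z(-6) - 29 = (-(0 - 1))*(16 - 8*(-6)**2 + 8*(-6)) - 29 = (-1*(-1))*(16 - 8*36 - 48) - 29 = 1*(16 - 288 - 48) - 29 = 1*(-320) - 29 = -320 - 29 = -349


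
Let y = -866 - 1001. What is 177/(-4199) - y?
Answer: 7839356/4199 ≈ 1867.0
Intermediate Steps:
y = -1867
177/(-4199) - y = 177/(-4199) - 1*(-1867) = 177*(-1/4199) + 1867 = -177/4199 + 1867 = 7839356/4199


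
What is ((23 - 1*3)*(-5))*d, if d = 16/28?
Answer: -400/7 ≈ -57.143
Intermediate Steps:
d = 4/7 (d = 16*(1/28) = 4/7 ≈ 0.57143)
((23 - 1*3)*(-5))*d = ((23 - 1*3)*(-5))*(4/7) = ((23 - 3)*(-5))*(4/7) = (20*(-5))*(4/7) = -100*4/7 = -400/7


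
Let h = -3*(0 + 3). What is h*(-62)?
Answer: 558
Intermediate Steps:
h = -9 (h = -3*3 = -9)
h*(-62) = -9*(-62) = 558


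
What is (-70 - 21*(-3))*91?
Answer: -637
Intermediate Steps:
(-70 - 21*(-3))*91 = (-70 + 63)*91 = -7*91 = -637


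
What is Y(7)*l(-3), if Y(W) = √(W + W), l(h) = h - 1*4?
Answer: -7*√14 ≈ -26.192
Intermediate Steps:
l(h) = -4 + h (l(h) = h - 4 = -4 + h)
Y(W) = √2*√W (Y(W) = √(2*W) = √2*√W)
Y(7)*l(-3) = (√2*√7)*(-4 - 3) = √14*(-7) = -7*√14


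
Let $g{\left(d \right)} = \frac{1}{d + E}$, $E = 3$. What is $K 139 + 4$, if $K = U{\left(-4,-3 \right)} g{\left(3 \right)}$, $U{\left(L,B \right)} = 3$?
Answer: $\frac{147}{2} \approx 73.5$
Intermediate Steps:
$g{\left(d \right)} = \frac{1}{3 + d}$ ($g{\left(d \right)} = \frac{1}{d + 3} = \frac{1}{3 + d}$)
$K = \frac{1}{2}$ ($K = \frac{3}{3 + 3} = \frac{3}{6} = 3 \cdot \frac{1}{6} = \frac{1}{2} \approx 0.5$)
$K 139 + 4 = \frac{1}{2} \cdot 139 + 4 = \frac{139}{2} + 4 = \frac{147}{2}$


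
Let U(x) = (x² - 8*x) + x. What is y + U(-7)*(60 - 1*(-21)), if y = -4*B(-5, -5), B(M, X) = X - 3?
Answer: 7970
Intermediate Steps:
B(M, X) = -3 + X
y = 32 (y = -4*(-3 - 5) = -4*(-8) = 32)
U(x) = x² - 7*x
y + U(-7)*(60 - 1*(-21)) = 32 + (-7*(-7 - 7))*(60 - 1*(-21)) = 32 + (-7*(-14))*(60 + 21) = 32 + 98*81 = 32 + 7938 = 7970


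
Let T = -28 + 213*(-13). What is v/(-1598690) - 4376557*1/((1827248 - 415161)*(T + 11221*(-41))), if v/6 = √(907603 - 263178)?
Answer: 4376557/653595764646 - 3*√25777/159869 ≈ -0.0030061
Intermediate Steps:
v = 30*√25777 (v = 6*√(907603 - 263178) = 6*√644425 = 6*(5*√25777) = 30*√25777 ≈ 4816.6)
T = -2797 (T = -28 - 2769 = -2797)
v/(-1598690) - 4376557*1/((1827248 - 415161)*(T + 11221*(-41))) = (30*√25777)/(-1598690) - 4376557*1/((-2797 + 11221*(-41))*(1827248 - 415161)) = (30*√25777)*(-1/1598690) - 4376557*1/(1412087*(-2797 - 460061)) = -3*√25777/159869 - 4376557/(1412087*(-462858)) = -3*√25777/159869 - 4376557/(-653595764646) = -3*√25777/159869 - 4376557*(-1/653595764646) = -3*√25777/159869 + 4376557/653595764646 = 4376557/653595764646 - 3*√25777/159869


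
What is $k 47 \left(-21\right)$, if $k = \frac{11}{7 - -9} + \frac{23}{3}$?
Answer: $- \frac{131929}{16} \approx -8245.6$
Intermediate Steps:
$k = \frac{401}{48}$ ($k = \frac{11}{7 + 9} + 23 \cdot \frac{1}{3} = \frac{11}{16} + \frac{23}{3} = \frac{401}{48} \approx 8.3542$)
$k 47 \left(-21\right) = \frac{401}{48} \cdot 47 \left(-21\right) = \frac{18847}{48} \left(-21\right) = - \frac{131929}{16}$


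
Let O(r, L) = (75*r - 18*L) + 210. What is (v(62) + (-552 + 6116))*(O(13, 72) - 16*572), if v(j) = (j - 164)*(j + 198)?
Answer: 194115428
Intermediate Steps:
O(r, L) = 210 - 18*L + 75*r (O(r, L) = (-18*L + 75*r) + 210 = 210 - 18*L + 75*r)
v(j) = (-164 + j)*(198 + j)
(v(62) + (-552 + 6116))*(O(13, 72) - 16*572) = ((-32472 + 62² + 34*62) + (-552 + 6116))*((210 - 18*72 + 75*13) - 16*572) = ((-32472 + 3844 + 2108) + 5564)*((210 - 1296 + 975) - 9152) = (-26520 + 5564)*(-111 - 9152) = -20956*(-9263) = 194115428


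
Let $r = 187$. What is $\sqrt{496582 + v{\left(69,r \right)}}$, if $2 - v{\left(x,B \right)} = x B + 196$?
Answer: $\sqrt{483485} \approx 695.33$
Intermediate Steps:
$v{\left(x,B \right)} = -194 - B x$ ($v{\left(x,B \right)} = 2 - \left(x B + 196\right) = 2 - \left(B x + 196\right) = 2 - \left(196 + B x\right) = -194 - B x$)
$\sqrt{496582 + v{\left(69,r \right)}} = \sqrt{496582 - \left(194 + 187 \cdot 69\right)} = \sqrt{496582 - 13097} = \sqrt{483485}$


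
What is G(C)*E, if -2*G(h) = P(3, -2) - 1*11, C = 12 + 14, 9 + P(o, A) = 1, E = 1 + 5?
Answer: 57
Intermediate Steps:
E = 6
P(o, A) = -8 (P(o, A) = -9 + 1 = -8)
C = 26
G(h) = 19/2 (G(h) = -(-8 - 1*11)/2 = -(-8 - 11)/2 = -1/2*(-19) = 19/2)
G(C)*E = (19/2)*6 = 57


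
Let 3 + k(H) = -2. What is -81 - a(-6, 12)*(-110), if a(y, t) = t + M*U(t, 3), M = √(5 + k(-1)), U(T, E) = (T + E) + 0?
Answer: 1239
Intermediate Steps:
k(H) = -5 (k(H) = -3 - 2 = -5)
U(T, E) = E + T (U(T, E) = (E + T) + 0 = E + T)
M = 0 (M = √(5 - 5) = √0 = 0)
a(y, t) = t (a(y, t) = t + 0*(3 + t) = t + 0 = t)
-81 - a(-6, 12)*(-110) = -81 - 1*12*(-110) = -81 - 12*(-110) = -81 + 1320 = 1239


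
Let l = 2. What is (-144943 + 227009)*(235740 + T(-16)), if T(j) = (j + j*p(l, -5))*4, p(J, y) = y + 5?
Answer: 19340986616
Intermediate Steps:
p(J, y) = 5 + y
T(j) = 4*j (T(j) = (j + j*(5 - 5))*4 = (j + j*0)*4 = (j + 0)*4 = j*4 = 4*j)
(-144943 + 227009)*(235740 + T(-16)) = (-144943 + 227009)*(235740 + 4*(-16)) = 82066*(235740 - 64) = 82066*235676 = 19340986616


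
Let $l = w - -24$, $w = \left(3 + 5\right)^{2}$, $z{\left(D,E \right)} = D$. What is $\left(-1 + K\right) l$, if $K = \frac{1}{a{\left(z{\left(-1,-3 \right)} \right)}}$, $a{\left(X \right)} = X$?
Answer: $-176$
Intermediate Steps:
$w = 64$ ($w = 8^{2} = 64$)
$l = 88$ ($l = 64 - -24 = 64 + 24 = 88$)
$K = -1$ ($K = \frac{1}{-1} = -1$)
$\left(-1 + K\right) l = \left(-1 - 1\right) 88 = \left(-2\right) 88 = -176$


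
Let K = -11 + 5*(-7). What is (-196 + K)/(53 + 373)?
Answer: -121/213 ≈ -0.56808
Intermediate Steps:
K = -46 (K = -11 - 35 = -46)
(-196 + K)/(53 + 373) = (-196 - 46)/(53 + 373) = -242/426 = -242*1/426 = -121/213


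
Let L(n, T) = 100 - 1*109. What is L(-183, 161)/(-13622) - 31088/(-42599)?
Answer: 423864127/580283578 ≈ 0.73044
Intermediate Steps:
L(n, T) = -9 (L(n, T) = 100 - 109 = -9)
L(-183, 161)/(-13622) - 31088/(-42599) = -9/(-13622) - 31088/(-42599) = -9*(-1/13622) - 31088*(-1/42599) = 9/13622 + 31088/42599 = 423864127/580283578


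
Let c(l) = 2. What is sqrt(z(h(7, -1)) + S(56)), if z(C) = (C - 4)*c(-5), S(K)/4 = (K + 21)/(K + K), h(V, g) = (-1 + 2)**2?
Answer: I*sqrt(13)/2 ≈ 1.8028*I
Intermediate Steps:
h(V, g) = 1 (h(V, g) = 1**2 = 1)
S(K) = 2*(21 + K)/K (S(K) = 4*((K + 21)/(K + K)) = 4*((21 + K)/((2*K))) = 4*((21 + K)*(1/(2*K))) = 4*((21 + K)/(2*K)) = 2*(21 + K)/K)
z(C) = -8 + 2*C (z(C) = (C - 4)*2 = (-4 + C)*2 = -8 + 2*C)
sqrt(z(h(7, -1)) + S(56)) = sqrt((-8 + 2*1) + (2 + 42/56)) = sqrt((-8 + 2) + (2 + 42*(1/56))) = sqrt(-6 + (2 + 3/4)) = sqrt(-6 + 11/4) = sqrt(-13/4) = I*sqrt(13)/2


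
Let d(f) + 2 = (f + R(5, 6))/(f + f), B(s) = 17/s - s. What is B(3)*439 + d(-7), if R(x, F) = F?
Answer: 49087/42 ≈ 1168.7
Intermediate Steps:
B(s) = -s + 17/s
d(f) = -2 + (6 + f)/(2*f) (d(f) = -2 + (f + 6)/(f + f) = -2 + (6 + f)/((2*f)) = -2 + (6 + f)*(1/(2*f)) = -2 + (6 + f)/(2*f))
B(3)*439 + d(-7) = (-1*3 + 17/3)*439 + (-3/2 + 3/(-7)) = (-3 + 17*(⅓))*439 + (-3/2 + 3*(-⅐)) = (-3 + 17/3)*439 + (-3/2 - 3/7) = (8/3)*439 - 27/14 = 3512/3 - 27/14 = 49087/42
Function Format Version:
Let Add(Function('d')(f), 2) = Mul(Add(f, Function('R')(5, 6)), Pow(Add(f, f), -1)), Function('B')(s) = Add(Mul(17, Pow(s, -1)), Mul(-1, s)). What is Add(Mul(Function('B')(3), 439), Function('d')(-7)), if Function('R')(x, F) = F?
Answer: Rational(49087, 42) ≈ 1168.7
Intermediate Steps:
Function('B')(s) = Add(Mul(-1, s), Mul(17, Pow(s, -1)))
Function('d')(f) = Add(-2, Mul(Rational(1, 2), Pow(f, -1), Add(6, f))) (Function('d')(f) = Add(-2, Mul(Add(f, 6), Pow(Add(f, f), -1))) = Add(-2, Mul(Add(6, f), Pow(Mul(2, f), -1))) = Add(-2, Mul(Add(6, f), Mul(Rational(1, 2), Pow(f, -1)))) = Add(-2, Mul(Rational(1, 2), Pow(f, -1), Add(6, f))))
Add(Mul(Function('B')(3), 439), Function('d')(-7)) = Add(Mul(Add(Mul(-1, 3), Mul(17, Pow(3, -1))), 439), Add(Rational(-3, 2), Mul(3, Pow(-7, -1)))) = Add(Mul(Add(-3, Mul(17, Rational(1, 3))), 439), Add(Rational(-3, 2), Mul(3, Rational(-1, 7)))) = Add(Mul(Add(-3, Rational(17, 3)), 439), Add(Rational(-3, 2), Rational(-3, 7))) = Add(Mul(Rational(8, 3), 439), Rational(-27, 14)) = Add(Rational(3512, 3), Rational(-27, 14)) = Rational(49087, 42)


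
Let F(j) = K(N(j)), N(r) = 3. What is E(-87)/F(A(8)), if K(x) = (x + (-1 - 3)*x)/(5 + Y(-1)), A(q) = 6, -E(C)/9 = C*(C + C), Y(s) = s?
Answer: 60552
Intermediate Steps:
E(C) = -18*C**2 (E(C) = -9*C*(C + C) = -9*C*2*C = -18*C**2)
K(x) = -3*x/4 (K(x) = (x + (-1 - 3)*x)/(5 - 1) = (x - 4*x)/4 = -3*x*(1/4) = -3*x/4)
F(j) = -9/4 (F(j) = -3/4*3 = -9/4)
E(-87)/F(A(8)) = (-18*(-87)**2)/(-9/4) = -18*7569*(-4/9) = -136242*(-4/9) = 60552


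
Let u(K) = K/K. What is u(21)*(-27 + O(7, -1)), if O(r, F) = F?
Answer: -28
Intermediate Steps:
u(K) = 1
u(21)*(-27 + O(7, -1)) = 1*(-27 - 1) = 1*(-28) = -28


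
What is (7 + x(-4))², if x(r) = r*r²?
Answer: 3249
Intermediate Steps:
x(r) = r³
(7 + x(-4))² = (7 + (-4)³)² = (7 - 64)² = (-57)² = 3249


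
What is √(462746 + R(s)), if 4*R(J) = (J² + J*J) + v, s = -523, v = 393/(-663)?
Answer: 3*√13013637819/442 ≈ 774.28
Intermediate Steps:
v = -131/221 (v = 393*(-1/663) = -131/221 ≈ -0.59276)
R(J) = -131/884 + J²/2 (R(J) = ((J² + J*J) - 131/221)/4 = ((J² + J²) - 131/221)/4 = (2*J² - 131/221)/4 = (-131/221 + 2*J²)/4 = -131/884 + J²/2)
√(462746 + R(s)) = √(462746 + (-131/884 + (½)*(-523)²)) = √(462746 + (-131/884 + (½)*273529)) = √(462746 + (-131/884 + 273529/2)) = √(462746 + 120899687/884) = √(529967151/884) = 3*√13013637819/442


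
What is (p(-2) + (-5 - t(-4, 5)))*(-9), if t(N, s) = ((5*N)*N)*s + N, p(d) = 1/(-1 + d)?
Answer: 3612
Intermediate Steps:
t(N, s) = N + 5*s*N² (t(N, s) = (5*N²)*s + N = 5*s*N² + N = N + 5*s*N²)
(p(-2) + (-5 - t(-4, 5)))*(-9) = (1/(-1 - 2) + (-5 - (-4)*(1 + 5*(-4)*5)))*(-9) = (1/(-3) + (-5 - (-4)*(1 - 100)))*(-9) = (-⅓ + (-5 - (-4)*(-99)))*(-9) = (-⅓ + (-5 - 1*396))*(-9) = (-⅓ + (-5 - 396))*(-9) = (-⅓ - 401)*(-9) = -1204/3*(-9) = 3612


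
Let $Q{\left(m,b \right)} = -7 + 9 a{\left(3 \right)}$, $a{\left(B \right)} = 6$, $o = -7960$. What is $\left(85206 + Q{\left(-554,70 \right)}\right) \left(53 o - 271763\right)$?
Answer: $-59135146679$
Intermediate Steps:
$Q{\left(m,b \right)} = 47$ ($Q{\left(m,b \right)} = -7 + 9 \cdot 6 = -7 + 54 = 47$)
$\left(85206 + Q{\left(-554,70 \right)}\right) \left(53 o - 271763\right) = \left(85206 + 47\right) \left(53 \left(-7960\right) - 271763\right) = 85253 \left(-421880 - 271763\right) = 85253 \left(-693643\right) = -59135146679$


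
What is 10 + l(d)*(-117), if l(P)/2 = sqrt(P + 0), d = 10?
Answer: 10 - 234*sqrt(10) ≈ -729.97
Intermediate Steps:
l(P) = 2*sqrt(P) (l(P) = 2*sqrt(P + 0) = 2*sqrt(P))
10 + l(d)*(-117) = 10 + (2*sqrt(10))*(-117) = 10 - 234*sqrt(10)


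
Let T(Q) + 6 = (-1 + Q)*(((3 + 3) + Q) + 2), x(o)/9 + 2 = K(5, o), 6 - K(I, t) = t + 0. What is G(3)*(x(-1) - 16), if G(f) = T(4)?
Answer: 870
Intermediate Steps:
K(I, t) = 6 - t (K(I, t) = 6 - (t + 0) = 6 - t)
x(o) = 36 - 9*o (x(o) = -18 + 9*(6 - o) = -18 + (54 - 9*o) = 36 - 9*o)
T(Q) = -6 + (-1 + Q)*(8 + Q) (T(Q) = -6 + (-1 + Q)*(((3 + 3) + Q) + 2) = -6 + (-1 + Q)*((6 + Q) + 2) = -6 + (-1 + Q)*(8 + Q))
G(f) = 30 (G(f) = -14 + 4² + 7*4 = -14 + 16 + 28 = 30)
G(3)*(x(-1) - 16) = 30*((36 - 9*(-1)) - 16) = 30*((36 + 9) - 16) = 30*(45 - 16) = 30*29 = 870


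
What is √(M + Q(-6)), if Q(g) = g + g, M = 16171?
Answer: √16159 ≈ 127.12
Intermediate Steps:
Q(g) = 2*g
√(M + Q(-6)) = √(16171 + 2*(-6)) = √(16171 - 12) = √16159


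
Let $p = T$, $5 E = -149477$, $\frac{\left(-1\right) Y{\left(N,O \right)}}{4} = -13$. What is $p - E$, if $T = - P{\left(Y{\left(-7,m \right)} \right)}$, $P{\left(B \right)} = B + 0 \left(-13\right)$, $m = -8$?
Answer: $\frac{149217}{5} \approx 29843.0$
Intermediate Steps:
$Y{\left(N,O \right)} = 52$ ($Y{\left(N,O \right)} = \left(-4\right) \left(-13\right) = 52$)
$P{\left(B \right)} = B$ ($P{\left(B \right)} = B + 0 = B$)
$E = - \frac{149477}{5}$ ($E = \frac{1}{5} \left(-149477\right) = - \frac{149477}{5} \approx -29895.0$)
$T = -52$ ($T = \left(-1\right) 52 = -52$)
$p = -52$
$p - E = -52 - - \frac{149477}{5} = -52 + \frac{149477}{5} = \frac{149217}{5}$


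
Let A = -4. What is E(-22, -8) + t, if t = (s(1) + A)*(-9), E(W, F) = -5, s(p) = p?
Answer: 22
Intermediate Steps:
t = 27 (t = (1 - 4)*(-9) = -3*(-9) = 27)
E(-22, -8) + t = -5 + 27 = 22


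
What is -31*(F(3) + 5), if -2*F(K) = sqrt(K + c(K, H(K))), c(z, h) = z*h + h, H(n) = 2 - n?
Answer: -155 + 31*I/2 ≈ -155.0 + 15.5*I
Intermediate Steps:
c(z, h) = h + h*z (c(z, h) = h*z + h = h + h*z)
F(K) = -sqrt(K + (1 + K)*(2 - K))/2 (F(K) = -sqrt(K + (2 - K)*(1 + K))/2 = -sqrt(K + (1 + K)*(2 - K))/2)
-31*(F(3) + 5) = -31*(-sqrt(3 - (1 + 3)*(-2 + 3))/2 + 5) = -31*(-sqrt(3 - 1*4*1)/2 + 5) = -31*(-sqrt(3 - 4)/2 + 5) = -31*(-I/2 + 5) = -31*(5 - I/2) = -155 + 31*I/2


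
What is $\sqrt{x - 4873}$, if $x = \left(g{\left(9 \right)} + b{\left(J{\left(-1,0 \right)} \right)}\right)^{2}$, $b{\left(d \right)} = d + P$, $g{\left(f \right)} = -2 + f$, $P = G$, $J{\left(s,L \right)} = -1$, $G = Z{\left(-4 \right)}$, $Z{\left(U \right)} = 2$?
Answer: $i \sqrt{4809} \approx 69.347 i$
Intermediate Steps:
$G = 2$
$P = 2$
$b{\left(d \right)} = 2 + d$ ($b{\left(d \right)} = d + 2 = 2 + d$)
$x = 64$ ($x = \left(\left(-2 + 9\right) + \left(2 - 1\right)\right)^{2} = \left(7 + 1\right)^{2} = 8^{2} = 64$)
$\sqrt{x - 4873} = \sqrt{64 - 4873} = \sqrt{-4809} = i \sqrt{4809}$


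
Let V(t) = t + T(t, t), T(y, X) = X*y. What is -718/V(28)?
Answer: -359/406 ≈ -0.88424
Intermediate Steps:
V(t) = t + t² (V(t) = t + t*t = t + t²)
-718/V(28) = -718*1/(28*(1 + 28)) = -718/(28*29) = -718/812 = -718*1/812 = -359/406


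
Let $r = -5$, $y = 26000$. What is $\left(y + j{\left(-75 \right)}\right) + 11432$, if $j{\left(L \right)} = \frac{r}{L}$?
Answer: $\frac{561481}{15} \approx 37432.0$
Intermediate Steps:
$j{\left(L \right)} = - \frac{5}{L}$
$\left(y + j{\left(-75 \right)}\right) + 11432 = \left(26000 - \frac{5}{-75}\right) + 11432 = \left(26000 - - \frac{1}{15}\right) + 11432 = \left(26000 + \frac{1}{15}\right) + 11432 = \frac{390001}{15} + 11432 = \frac{561481}{15}$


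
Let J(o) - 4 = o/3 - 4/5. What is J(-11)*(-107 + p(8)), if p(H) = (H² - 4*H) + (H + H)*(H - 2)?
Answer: -49/5 ≈ -9.8000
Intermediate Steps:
J(o) = 16/5 + o/3 (J(o) = 4 + (o/3 - 4/5) = 4 + (o*(⅓) - 4*⅕) = 4 + (o/3 - ⅘) = 4 + (-⅘ + o/3) = 16/5 + o/3)
p(H) = H² - 4*H + 2*H*(-2 + H) (p(H) = (H² - 4*H) + (2*H)*(-2 + H) = (H² - 4*H) + 2*H*(-2 + H) = H² - 4*H + 2*H*(-2 + H))
J(-11)*(-107 + p(8)) = (16/5 + (⅓)*(-11))*(-107 + 8*(-8 + 3*8)) = (16/5 - 11/3)*(-107 + 8*(-8 + 24)) = -7*(-107 + 8*16)/15 = -7*(-107 + 128)/15 = -7/15*21 = -49/5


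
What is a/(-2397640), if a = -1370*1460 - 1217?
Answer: 2001417/2397640 ≈ 0.83474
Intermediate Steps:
a = -2001417 (a = -2000200 - 1217 = -2001417)
a/(-2397640) = -2001417/(-2397640) = -2001417*(-1/2397640) = 2001417/2397640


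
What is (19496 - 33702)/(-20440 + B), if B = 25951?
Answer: -14206/5511 ≈ -2.5778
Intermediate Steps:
(19496 - 33702)/(-20440 + B) = (19496 - 33702)/(-20440 + 25951) = -14206/5511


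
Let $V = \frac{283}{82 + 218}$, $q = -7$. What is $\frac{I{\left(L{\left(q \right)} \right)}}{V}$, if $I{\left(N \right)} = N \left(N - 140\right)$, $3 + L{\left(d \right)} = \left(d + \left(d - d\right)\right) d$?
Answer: $- \frac{1297200}{283} \approx -4583.7$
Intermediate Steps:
$L{\left(d \right)} = -3 + d^{2}$ ($L{\left(d \right)} = -3 + \left(d + \left(d - d\right)\right) d = -3 + \left(d + 0\right) d = -3 + d d = -3 + d^{2}$)
$I{\left(N \right)} = N \left(-140 + N\right)$
$V = \frac{283}{300} \approx 0.94333$
$\frac{I{\left(L{\left(q \right)} \right)}}{V} = \frac{\left(-3 + \left(-7\right)^{2}\right) \left(-140 - \left(3 - \left(-7\right)^{2}\right)\right)}{\frac{283}{300}} = \left(-3 + 49\right) \left(-140 + \left(-3 + 49\right)\right) \frac{300}{283} = 46 \left(-140 + 46\right) \frac{300}{283} = 46 \left(-94\right) \frac{300}{283} = \left(-4324\right) \frac{300}{283} = - \frac{1297200}{283}$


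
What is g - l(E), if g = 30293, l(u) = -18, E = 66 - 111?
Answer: 30311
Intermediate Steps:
E = -45
g - l(E) = 30293 - 1*(-18) = 30293 + 18 = 30311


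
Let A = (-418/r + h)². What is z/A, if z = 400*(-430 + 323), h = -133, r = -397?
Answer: -6745665200/2743978689 ≈ -2.4584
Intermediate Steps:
A = 2743978689/157609 (A = (-418/(-397) - 133)² = (-418*(-1/397) - 133)² = (418/397 - 133)² = (-52383/397)² = 2743978689/157609 ≈ 17410.)
z = -42800 (z = 400*(-107) = -42800)
z/A = -42800/2743978689/157609 = -42800*157609/2743978689 = -6745665200/2743978689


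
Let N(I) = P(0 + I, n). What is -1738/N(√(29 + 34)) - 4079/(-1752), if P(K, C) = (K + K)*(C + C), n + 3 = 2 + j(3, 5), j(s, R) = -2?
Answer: 4079/1752 + 869*√7/126 ≈ 20.575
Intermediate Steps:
n = -3 (n = -3 + (2 - 2) = -3 + 0 = -3)
P(K, C) = 4*C*K (P(K, C) = (2*K)*(2*C) = 4*C*K)
N(I) = -12*I (N(I) = 4*(-3)*(0 + I) = 4*(-3)*I = -12*I)
-1738/N(√(29 + 34)) - 4079/(-1752) = -1738*(-1/(12*√(29 + 34))) - 4079/(-1752) = -1738*(-√7/252) - 4079*(-1/1752) = -1738*(-√7/252) + 4079/1752 = -(-869)*√7/126 + 4079/1752 = 869*√7/126 + 4079/1752 = 4079/1752 + 869*√7/126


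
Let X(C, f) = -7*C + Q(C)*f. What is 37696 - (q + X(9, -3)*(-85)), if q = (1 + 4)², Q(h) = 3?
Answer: 31551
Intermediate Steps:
q = 25 (q = 5² = 25)
X(C, f) = -7*C + 3*f
37696 - (q + X(9, -3)*(-85)) = 37696 - (25 + (-7*9 + 3*(-3))*(-85)) = 37696 - (25 + (-63 - 9)*(-85)) = 37696 - (25 - 72*(-85)) = 37696 - (25 + 6120) = 37696 - 1*6145 = 37696 - 6145 = 31551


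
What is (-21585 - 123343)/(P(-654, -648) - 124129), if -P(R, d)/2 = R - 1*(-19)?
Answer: 144928/122859 ≈ 1.1796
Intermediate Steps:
P(R, d) = -38 - 2*R (P(R, d) = -2*(R - 1*(-19)) = -2*(R + 19) = -2*(19 + R) = -38 - 2*R)
(-21585 - 123343)/(P(-654, -648) - 124129) = (-21585 - 123343)/((-38 - 2*(-654)) - 124129) = -144928/((-38 + 1308) - 124129) = -144928/(1270 - 124129) = -144928/(-122859) = -144928*(-1/122859) = 144928/122859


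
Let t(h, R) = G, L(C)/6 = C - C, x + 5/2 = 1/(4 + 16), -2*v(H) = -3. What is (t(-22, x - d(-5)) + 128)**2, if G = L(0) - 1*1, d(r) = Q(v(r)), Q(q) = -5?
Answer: 16129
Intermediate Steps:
v(H) = 3/2 (v(H) = -1/2*(-3) = 3/2)
x = -49/20 (x = -5/2 + 1/(4 + 16) = -5/2 + 1/20 = -49/20 ≈ -2.4500)
L(C) = 0 (L(C) = 6*(C - C) = 6*0 = 0)
d(r) = -5
G = -1 (G = 0 - 1*1 = 0 - 1 = -1)
t(h, R) = -1
(t(-22, x - d(-5)) + 128)**2 = (-1 + 128)**2 = 127**2 = 16129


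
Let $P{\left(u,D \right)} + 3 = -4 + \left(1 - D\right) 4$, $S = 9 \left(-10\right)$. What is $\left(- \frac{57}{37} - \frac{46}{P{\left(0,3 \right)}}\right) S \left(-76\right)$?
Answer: $\frac{386232}{37} \approx 10439.0$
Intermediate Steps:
$S = -90$
$P{\left(u,D \right)} = -3 - 4 D$ ($P{\left(u,D \right)} = -3 + \left(-4 + \left(1 - D\right) 4\right) = -3 - 4 D$)
$\left(- \frac{57}{37} - \frac{46}{P{\left(0,3 \right)}}\right) S \left(-76\right) = \left(- \frac{57}{37} - \frac{46}{-3 - 12}\right) \left(-90\right) \left(-76\right) = \left(\left(-57\right) \frac{1}{37} - \frac{46}{-3 - 12}\right) \left(-90\right) \left(-76\right) = \left(- \frac{57}{37} - \frac{46}{-15}\right) \left(-90\right) \left(-76\right) = \left(- \frac{57}{37} - - \frac{46}{15}\right) \left(-90\right) \left(-76\right) = \left(- \frac{57}{37} + \frac{46}{15}\right) \left(-90\right) \left(-76\right) = \frac{847}{555} \left(-90\right) \left(-76\right) = \left(- \frac{5082}{37}\right) \left(-76\right) = \frac{386232}{37}$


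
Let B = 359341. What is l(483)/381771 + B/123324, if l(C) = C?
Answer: 5083168089/1743760252 ≈ 2.9151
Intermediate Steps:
l(483)/381771 + B/123324 = 483/381771 + 359341/123324 = 483*(1/381771) + 359341*(1/123324) = 161/127257 + 359341/123324 = 5083168089/1743760252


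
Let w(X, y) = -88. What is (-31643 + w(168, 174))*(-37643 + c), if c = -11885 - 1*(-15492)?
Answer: 1079996316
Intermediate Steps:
c = 3607 (c = -11885 + 15492 = 3607)
(-31643 + w(168, 174))*(-37643 + c) = (-31643 - 88)*(-37643 + 3607) = -31731*(-34036) = 1079996316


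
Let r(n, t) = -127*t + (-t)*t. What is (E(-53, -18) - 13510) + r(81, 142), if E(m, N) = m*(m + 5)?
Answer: -49164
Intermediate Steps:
E(m, N) = m*(5 + m)
r(n, t) = -t² - 127*t (r(n, t) = -127*t - t² = -t² - 127*t)
(E(-53, -18) - 13510) + r(81, 142) = (-53*(5 - 53) - 13510) - 1*142*(127 + 142) = (-53*(-48) - 13510) - 1*142*269 = (2544 - 13510) - 38198 = -10966 - 38198 = -49164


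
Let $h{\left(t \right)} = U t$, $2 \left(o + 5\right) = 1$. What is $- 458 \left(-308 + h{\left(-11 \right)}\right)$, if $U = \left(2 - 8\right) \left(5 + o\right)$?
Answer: $125950$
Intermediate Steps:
$o = - \frac{9}{2}$ ($o = -5 + \frac{1}{2} \cdot 1 = -5 + \frac{1}{2} = - \frac{9}{2} \approx -4.5$)
$U = -3$ ($U = \left(2 - 8\right) \left(5 - \frac{9}{2}\right) = \left(-6\right) \frac{1}{2} = -3$)
$h{\left(t \right)} = - 3 t$
$- 458 \left(-308 + h{\left(-11 \right)}\right) = - 458 \left(-308 - -33\right) = - 458 \left(-308 + 33\right) = \left(-458\right) \left(-275\right) = 125950$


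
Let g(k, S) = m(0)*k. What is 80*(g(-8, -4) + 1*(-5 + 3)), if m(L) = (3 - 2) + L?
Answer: -800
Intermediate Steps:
m(L) = 1 + L
g(k, S) = k (g(k, S) = (1 + 0)*k = 1*k = k)
80*(g(-8, -4) + 1*(-5 + 3)) = 80*(-8 + 1*(-5 + 3)) = 80*(-8 + 1*(-2)) = 80*(-8 - 2) = 80*(-10) = -800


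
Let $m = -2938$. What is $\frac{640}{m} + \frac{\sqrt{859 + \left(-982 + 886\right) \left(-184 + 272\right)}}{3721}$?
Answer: $- \frac{320}{1469} + \frac{i \sqrt{7589}}{3721} \approx -0.21784 + 0.023412 i$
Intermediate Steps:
$\frac{640}{m} + \frac{\sqrt{859 + \left(-982 + 886\right) \left(-184 + 272\right)}}{3721} = \frac{640}{-2938} + \frac{\sqrt{859 + \left(-982 + 886\right) \left(-184 + 272\right)}}{3721} = 640 \left(- \frac{1}{2938}\right) + \sqrt{859 - 8448} \cdot \frac{1}{3721} = - \frac{320}{1469} + \sqrt{859 - 8448} \cdot \frac{1}{3721} = - \frac{320}{1469} + \sqrt{-7589} \cdot \frac{1}{3721} = - \frac{320}{1469} + i \sqrt{7589} \cdot \frac{1}{3721} = - \frac{320}{1469} + \frac{i \sqrt{7589}}{3721}$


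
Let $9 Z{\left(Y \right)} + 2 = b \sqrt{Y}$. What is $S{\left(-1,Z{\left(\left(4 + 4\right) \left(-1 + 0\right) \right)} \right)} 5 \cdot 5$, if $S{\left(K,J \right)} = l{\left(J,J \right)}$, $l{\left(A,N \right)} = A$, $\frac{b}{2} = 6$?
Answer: $- \frac{50}{9} + \frac{200 i \sqrt{2}}{3} \approx -5.5556 + 94.281 i$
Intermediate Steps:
$b = 12$ ($b = 2 \cdot 6 = 12$)
$Z{\left(Y \right)} = - \frac{2}{9} + \frac{4 \sqrt{Y}}{3}$ ($Z{\left(Y \right)} = - \frac{2}{9} + \frac{12 \sqrt{Y}}{9} = - \frac{2}{9} + \frac{4 \sqrt{Y}}{3}$)
$S{\left(K,J \right)} = J$
$S{\left(-1,Z{\left(\left(4 + 4\right) \left(-1 + 0\right) \right)} \right)} 5 \cdot 5 = \left(- \frac{2}{9} + \frac{4 \sqrt{\left(4 + 4\right) \left(-1 + 0\right)}}{3}\right) 5 \cdot 5 = \left(- \frac{2}{9} + \frac{4 \sqrt{8 \left(-1\right)}}{3}\right) 5 \cdot 5 = \left(- \frac{2}{9} + \frac{4 \sqrt{-8}}{3}\right) 5 \cdot 5 = \left(- \frac{2}{9} + \frac{4 \cdot 2 i \sqrt{2}}{3}\right) 5 \cdot 5 = \left(- \frac{2}{9} + \frac{8 i \sqrt{2}}{3}\right) 5 \cdot 5 = \left(- \frac{10}{9} + \frac{40 i \sqrt{2}}{3}\right) 5 = - \frac{50}{9} + \frac{200 i \sqrt{2}}{3}$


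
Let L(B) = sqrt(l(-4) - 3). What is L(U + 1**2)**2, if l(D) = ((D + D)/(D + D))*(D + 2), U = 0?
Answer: -5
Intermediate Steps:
l(D) = 2 + D (l(D) = ((2*D)/((2*D)))*(2 + D) = ((2*D)*(1/(2*D)))*(2 + D) = 1*(2 + D) = 2 + D)
L(B) = I*sqrt(5) (L(B) = sqrt((2 - 4) - 3) = sqrt(-2 - 3) = sqrt(-5) = I*sqrt(5))
L(U + 1**2)**2 = (I*sqrt(5))**2 = -5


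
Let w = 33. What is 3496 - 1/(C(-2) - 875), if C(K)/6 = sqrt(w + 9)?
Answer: 381619989/109159 + 6*sqrt(42)/764113 ≈ 3496.0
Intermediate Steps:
C(K) = 6*sqrt(42) (C(K) = 6*sqrt(33 + 9) = 6*sqrt(42))
3496 - 1/(C(-2) - 875) = 3496 - 1/(6*sqrt(42) - 875) = 3496 - 1/(-875 + 6*sqrt(42))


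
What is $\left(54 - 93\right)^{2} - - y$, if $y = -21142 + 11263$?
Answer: $-8358$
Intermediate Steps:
$y = -9879$
$\left(54 - 93\right)^{2} - - y = \left(54 - 93\right)^{2} - \left(-1\right) \left(-9879\right) = \left(-39\right)^{2} - 9879 = 1521 - 9879 = -8358$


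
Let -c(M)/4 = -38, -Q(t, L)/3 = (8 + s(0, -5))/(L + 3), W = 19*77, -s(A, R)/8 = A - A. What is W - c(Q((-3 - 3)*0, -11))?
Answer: 1311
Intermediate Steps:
s(A, R) = 0 (s(A, R) = -8*(A - A) = -8*0 = 0)
W = 1463
Q(t, L) = -24/(3 + L) (Q(t, L) = -3*(8 + 0)/(L + 3) = -24/(3 + L))
c(M) = 152 (c(M) = -4*(-38) = 152)
W - c(Q((-3 - 3)*0, -11)) = 1463 - 1*152 = 1463 - 152 = 1311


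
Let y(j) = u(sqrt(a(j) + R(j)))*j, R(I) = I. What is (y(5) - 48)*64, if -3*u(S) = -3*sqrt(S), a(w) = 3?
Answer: -3072 + 320*2**(3/4) ≈ -2533.8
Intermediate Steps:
u(S) = sqrt(S) (u(S) = -(-1)*sqrt(S) = sqrt(S))
y(j) = j*(3 + j)**(1/4) (y(j) = sqrt(sqrt(3 + j))*j = (3 + j)**(1/4)*j = j*(3 + j)**(1/4))
(y(5) - 48)*64 = (5*(3 + 5)**(1/4) - 48)*64 = (5*8**(1/4) - 48)*64 = (5*2**(3/4) - 48)*64 = (-48 + 5*2**(3/4))*64 = -3072 + 320*2**(3/4)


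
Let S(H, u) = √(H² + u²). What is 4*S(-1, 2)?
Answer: 4*√5 ≈ 8.9443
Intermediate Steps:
4*S(-1, 2) = 4*√((-1)² + 2²) = 4*√(1 + 4) = 4*√5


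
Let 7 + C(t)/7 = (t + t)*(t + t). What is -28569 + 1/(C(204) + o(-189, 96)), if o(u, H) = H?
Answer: -33291312854/1165295 ≈ -28569.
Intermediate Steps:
C(t) = -49 + 28*t**2 (C(t) = -49 + 7*((t + t)*(t + t)) = -49 + 7*((2*t)*(2*t)) = -49 + 7*(4*t**2) = -49 + 28*t**2)
-28569 + 1/(C(204) + o(-189, 96)) = -28569 + 1/((-49 + 28*204**2) + 96) = -28569 + 1/((-49 + 28*41616) + 96) = -28569 + 1/((-49 + 1165248) + 96) = -28569 + 1/(1165199 + 96) = -28569 + 1/1165295 = -33291312854/1165295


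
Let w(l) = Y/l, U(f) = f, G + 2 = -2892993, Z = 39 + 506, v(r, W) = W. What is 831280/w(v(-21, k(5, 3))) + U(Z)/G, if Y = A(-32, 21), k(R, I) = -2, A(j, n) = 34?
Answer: -480977778573/9836183 ≈ -48899.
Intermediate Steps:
Y = 34
Z = 545
G = -2892995 (G = -2 - 2892993 = -2892995)
w(l) = 34/l
831280/w(v(-21, k(5, 3))) + U(Z)/G = 831280/((34/(-2))) + 545/(-2892995) = 831280/((34*(-½))) + 545*(-1/2892995) = 831280/(-17) - 109/578599 = 831280*(-1/17) - 109/578599 = -831280/17 - 109/578599 = -480977778573/9836183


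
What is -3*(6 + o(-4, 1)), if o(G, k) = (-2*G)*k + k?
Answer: -45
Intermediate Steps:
o(G, k) = k - 2*G*k (o(G, k) = -2*G*k + k = k - 2*G*k)
-3*(6 + o(-4, 1)) = -3*(6 + 1*(1 - 2*(-4))) = -3*(6 + 1*(1 + 8)) = -3*(6 + 1*9) = -3*(6 + 9) = -3*15 = -45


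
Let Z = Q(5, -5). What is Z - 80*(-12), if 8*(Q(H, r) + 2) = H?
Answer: 7669/8 ≈ 958.63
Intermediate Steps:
Q(H, r) = -2 + H/8
Z = -11/8 (Z = -2 + (⅛)*5 = -2 + 5/8 = -11/8 ≈ -1.3750)
Z - 80*(-12) = -11/8 - 80*(-12) = -11/8 + 960 = 7669/8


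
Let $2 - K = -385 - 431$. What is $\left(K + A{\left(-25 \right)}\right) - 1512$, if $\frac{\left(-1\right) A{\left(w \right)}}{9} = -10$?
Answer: $-604$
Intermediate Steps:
$A{\left(w \right)} = 90$ ($A{\left(w \right)} = \left(-9\right) \left(-10\right) = 90$)
$K = 818$ ($K = 2 - \left(-385 - 431\right) = 2 - -816 = 2 + 816 = 818$)
$\left(K + A{\left(-25 \right)}\right) - 1512 = \left(818 + 90\right) - 1512 = 908 - 1512 = -604$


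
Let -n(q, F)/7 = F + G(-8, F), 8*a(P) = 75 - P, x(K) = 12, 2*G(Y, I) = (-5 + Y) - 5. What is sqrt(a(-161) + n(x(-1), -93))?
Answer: sqrt(2974)/2 ≈ 27.267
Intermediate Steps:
G(Y, I) = -5 + Y/2 (G(Y, I) = ((-5 + Y) - 5)/2 = (-10 + Y)/2 = -5 + Y/2)
a(P) = 75/8 - P/8 (a(P) = (75 - P)/8 = 75/8 - P/8)
n(q, F) = 63 - 7*F (n(q, F) = -7*(F + (-5 + (1/2)*(-8))) = -7*(F + (-5 - 4)) = -7*(F - 9) = -7*(-9 + F) = 63 - 7*F)
sqrt(a(-161) + n(x(-1), -93)) = sqrt((75/8 - 1/8*(-161)) + (63 - 7*(-93))) = sqrt((75/8 + 161/8) + (63 + 651)) = sqrt(59/2 + 714) = sqrt(1487/2) = sqrt(2974)/2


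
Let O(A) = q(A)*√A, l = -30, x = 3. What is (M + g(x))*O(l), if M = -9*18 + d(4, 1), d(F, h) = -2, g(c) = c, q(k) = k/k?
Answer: -161*I*√30 ≈ -881.83*I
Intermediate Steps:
q(k) = 1
O(A) = √A (O(A) = 1*√A = √A)
M = -164 (M = -9*18 - 2 = -162 - 2 = -164)
(M + g(x))*O(l) = (-164 + 3)*√(-30) = -161*I*√30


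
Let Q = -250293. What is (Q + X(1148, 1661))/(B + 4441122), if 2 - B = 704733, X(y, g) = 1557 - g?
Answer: -250397/3736391 ≈ -0.067016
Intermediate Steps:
B = -704731 (B = 2 - 1*704733 = 2 - 704733 = -704731)
(Q + X(1148, 1661))/(B + 4441122) = (-250293 + (1557 - 1*1661))/(-704731 + 4441122) = (-250293 + (1557 - 1661))/3736391 = (-250293 - 104)*(1/3736391) = -250397*1/3736391 = -250397/3736391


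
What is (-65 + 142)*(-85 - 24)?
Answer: -8393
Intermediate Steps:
(-65 + 142)*(-85 - 24) = 77*(-109) = -8393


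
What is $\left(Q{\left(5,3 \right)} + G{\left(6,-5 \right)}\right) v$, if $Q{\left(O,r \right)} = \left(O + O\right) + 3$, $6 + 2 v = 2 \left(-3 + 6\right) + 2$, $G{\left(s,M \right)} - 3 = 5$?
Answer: $21$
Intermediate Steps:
$G{\left(s,M \right)} = 8$ ($G{\left(s,M \right)} = 3 + 5 = 8$)
$v = 1$ ($v = -3 + \frac{2 \left(-3 + 6\right) + 2}{2} = -3 + \frac{2 \cdot 3 + 2}{2} = -3 + \frac{6 + 2}{2} = -3 + \frac{1}{2} \cdot 8 = -3 + 4 = 1$)
$Q{\left(O,r \right)} = 3 + 2 O$ ($Q{\left(O,r \right)} = 2 O + 3 = 3 + 2 O$)
$\left(Q{\left(5,3 \right)} + G{\left(6,-5 \right)}\right) v = \left(\left(3 + 2 \cdot 5\right) + 8\right) 1 = \left(\left(3 + 10\right) + 8\right) 1 = \left(13 + 8\right) 1 = 21 \cdot 1 = 21$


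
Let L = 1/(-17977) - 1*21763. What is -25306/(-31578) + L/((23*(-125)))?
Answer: 6831141044003/816036702375 ≈ 8.3711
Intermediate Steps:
L = -391233452/17977 (L = -1/17977 - 21763 = -391233452/17977 ≈ -21763.)
-25306/(-31578) + L/((23*(-125))) = -25306/(-31578) - 391233452/(17977*(23*(-125))) = -25306*(-1/31578) - 391233452/17977/(-2875) = 12653/15789 - 391233452/17977*(-1/2875) = 12653/15789 + 391233452/51683875 = 6831141044003/816036702375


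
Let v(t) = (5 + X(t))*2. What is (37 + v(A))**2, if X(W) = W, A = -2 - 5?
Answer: 1089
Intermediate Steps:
A = -7
v(t) = 10 + 2*t (v(t) = (5 + t)*2 = 10 + 2*t)
(37 + v(A))**2 = (37 + (10 + 2*(-7)))**2 = (37 + (10 - 14))**2 = (37 - 4)**2 = 33**2 = 1089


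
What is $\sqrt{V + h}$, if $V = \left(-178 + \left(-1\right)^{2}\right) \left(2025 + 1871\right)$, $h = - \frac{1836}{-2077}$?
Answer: $\frac{2 i \sqrt{743711778399}}{2077} \approx 830.42 i$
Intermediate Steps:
$h = \frac{1836}{2077}$ ($h = \left(-1836\right) \left(- \frac{1}{2077}\right) = \frac{1836}{2077} \approx 0.88397$)
$V = -689592$ ($V = \left(-178 + 1\right) 3896 = \left(-177\right) 3896 = -689592$)
$\sqrt{V + h} = \sqrt{-689592 + \frac{1836}{2077}} = \sqrt{- \frac{1432280748}{2077}} = \frac{2 i \sqrt{743711778399}}{2077}$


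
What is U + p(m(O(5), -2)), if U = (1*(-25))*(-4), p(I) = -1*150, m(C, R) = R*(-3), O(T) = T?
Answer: -50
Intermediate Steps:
m(C, R) = -3*R
p(I) = -150
U = 100 (U = -25*(-4) = 100)
U + p(m(O(5), -2)) = 100 - 150 = -50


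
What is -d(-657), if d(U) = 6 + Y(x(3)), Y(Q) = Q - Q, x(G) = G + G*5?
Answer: -6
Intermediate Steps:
x(G) = 6*G (x(G) = G + 5*G = 6*G)
Y(Q) = 0
d(U) = 6 (d(U) = 6 + 0 = 6)
-d(-657) = -1*6 = -6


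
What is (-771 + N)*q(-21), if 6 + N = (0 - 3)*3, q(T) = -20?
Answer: 15720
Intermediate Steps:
N = -15 (N = -6 + (0 - 3)*3 = -6 - 3*3 = -6 - 9 = -15)
(-771 + N)*q(-21) = (-771 - 15)*(-20) = -786*(-20) = 15720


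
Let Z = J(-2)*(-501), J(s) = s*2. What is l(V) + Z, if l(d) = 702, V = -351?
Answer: 2706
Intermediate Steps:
J(s) = 2*s
Z = 2004 (Z = (2*(-2))*(-501) = -4*(-501) = 2004)
l(V) + Z = 702 + 2004 = 2706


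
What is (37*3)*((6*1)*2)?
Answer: 1332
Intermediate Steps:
(37*3)*((6*1)*2) = 111*(6*2) = 111*12 = 1332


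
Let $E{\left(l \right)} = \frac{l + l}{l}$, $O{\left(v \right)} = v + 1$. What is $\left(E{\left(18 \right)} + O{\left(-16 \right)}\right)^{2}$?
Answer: $169$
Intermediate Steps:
$O{\left(v \right)} = 1 + v$
$E{\left(l \right)} = 2$ ($E{\left(l \right)} = \frac{2 l}{l} = 2$)
$\left(E{\left(18 \right)} + O{\left(-16 \right)}\right)^{2} = \left(2 + \left(1 - 16\right)\right)^{2} = \left(2 - 15\right)^{2} = \left(-13\right)^{2} = 169$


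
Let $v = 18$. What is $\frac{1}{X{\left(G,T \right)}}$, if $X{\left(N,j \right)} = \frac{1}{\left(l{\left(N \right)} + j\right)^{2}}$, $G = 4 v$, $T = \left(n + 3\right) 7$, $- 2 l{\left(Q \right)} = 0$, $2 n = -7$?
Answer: $\frac{49}{4} \approx 12.25$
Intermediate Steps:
$n = - \frac{7}{2}$ ($n = \frac{1}{2} \left(-7\right) = - \frac{7}{2} \approx -3.5$)
$l{\left(Q \right)} = 0$ ($l{\left(Q \right)} = \left(- \frac{1}{2}\right) 0 = 0$)
$T = - \frac{7}{2}$ ($T = \left(- \frac{7}{2} + 3\right) 7 = \left(- \frac{1}{2}\right) 7 = - \frac{7}{2} \approx -3.5$)
$G = 72$ ($G = 4 \cdot 18 = 72$)
$X{\left(N,j \right)} = \frac{1}{j^{2}}$ ($X{\left(N,j \right)} = \frac{1}{\left(0 + j\right)^{2}} = \frac{1}{j^{2}}$)
$\frac{1}{X{\left(G,T \right)}} = \frac{1}{\frac{1}{\frac{49}{4}}} = \frac{1}{\frac{4}{49}} = \frac{49}{4}$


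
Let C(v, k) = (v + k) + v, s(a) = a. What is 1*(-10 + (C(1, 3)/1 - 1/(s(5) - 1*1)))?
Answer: -21/4 ≈ -5.2500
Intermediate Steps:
C(v, k) = k + 2*v (C(v, k) = (k + v) + v = k + 2*v)
1*(-10 + (C(1, 3)/1 - 1/(s(5) - 1*1))) = 1*(-10 + ((3 + 2*1)/1 - 1/(5 - 1*1))) = 1*(-10 + ((3 + 2)*1 - 1/(5 - 1))) = 1*(-10 + (5*1 - 1/4)) = 1*(-10 + (5 - 1*1/4)) = 1*(-10 + (5 - 1/4)) = 1*(-10 + 19/4) = 1*(-21/4) = -21/4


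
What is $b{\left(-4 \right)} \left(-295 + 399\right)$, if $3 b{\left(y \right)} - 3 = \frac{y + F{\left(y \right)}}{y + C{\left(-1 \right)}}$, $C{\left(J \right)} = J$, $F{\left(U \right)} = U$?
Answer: $\frac{2392}{15} \approx 159.47$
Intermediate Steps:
$b{\left(y \right)} = 1 + \frac{2 y}{3 \left(-1 + y\right)}$ ($b{\left(y \right)} = 1 + \frac{\left(y + y\right) \frac{1}{y - 1}}{3} = 1 + \frac{2 y \frac{1}{-1 + y}}{3} = 1 + \frac{2 y}{3 \left(-1 + y\right)}$)
$b{\left(-4 \right)} \left(-295 + 399\right) = \frac{-3 + 5 \left(-4\right)}{3 \left(-1 - 4\right)} \left(-295 + 399\right) = \frac{-3 - 20}{3 \left(-5\right)} 104 = \frac{1}{3} \left(- \frac{1}{5}\right) \left(-23\right) 104 = \frac{23}{15} \cdot 104 = \frac{2392}{15}$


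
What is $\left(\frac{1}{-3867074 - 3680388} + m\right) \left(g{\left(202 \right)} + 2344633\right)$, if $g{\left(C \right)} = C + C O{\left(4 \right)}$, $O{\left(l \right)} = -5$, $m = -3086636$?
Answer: $- \frac{54602375152514931225}{7547462} \approx -7.2345 \cdot 10^{12}$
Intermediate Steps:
$g{\left(C \right)} = - 4 C$ ($g{\left(C \right)} = C + C \left(-5\right) = C - 5 C = - 4 C$)
$\left(\frac{1}{-3867074 - 3680388} + m\right) \left(g{\left(202 \right)} + 2344633\right) = \left(\frac{1}{-3867074 - 3680388} - 3086636\right) \left(\left(-4\right) 202 + 2344633\right) = \left(\frac{1}{-7547462} - 3086636\right) \left(-808 + 2344633\right) = \left(- \frac{1}{7547462} - 3086636\right) 2343825 = \left(- \frac{23296267917833}{7547462}\right) 2343825 = - \frac{54602375152514931225}{7547462}$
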